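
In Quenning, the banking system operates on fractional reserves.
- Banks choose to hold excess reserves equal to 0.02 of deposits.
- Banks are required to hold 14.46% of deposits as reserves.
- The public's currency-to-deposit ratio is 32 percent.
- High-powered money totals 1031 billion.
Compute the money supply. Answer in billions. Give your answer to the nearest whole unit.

The money multiplier is m = (1 + c) / (rr + e + c) = (1 + 0.32) / (0.1446 + 0.02 + 0.32) ≈ 2.72390.
So M = m × MB = 2.72390 × 1031 = 2808.3409 billion.

2808 billion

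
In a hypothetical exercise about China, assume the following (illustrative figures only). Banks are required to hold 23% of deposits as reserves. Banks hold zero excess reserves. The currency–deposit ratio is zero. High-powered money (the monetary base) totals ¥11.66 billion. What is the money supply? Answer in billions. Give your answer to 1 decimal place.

¥50.7 billion

With no currency drain or excess reserves, the money multiplier is m = 1/rr = 1/0.23 ≈ 4.3478.
Money supply M = m × MB = 4.3478 × 11.66 ≈ 50.6953 billion.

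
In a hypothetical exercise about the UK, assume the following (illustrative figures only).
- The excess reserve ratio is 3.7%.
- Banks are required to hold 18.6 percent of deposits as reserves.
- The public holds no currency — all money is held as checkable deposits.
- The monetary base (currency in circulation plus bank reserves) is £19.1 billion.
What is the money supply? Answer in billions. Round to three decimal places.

£85.650 billion

The money multiplier is m = 1 / (rr + e) = 1 / (0.186 + 0.037) ≈ 4.484305.
So M = m × MB = 4.484305 × 19.1 ≈ 85.6502 billion.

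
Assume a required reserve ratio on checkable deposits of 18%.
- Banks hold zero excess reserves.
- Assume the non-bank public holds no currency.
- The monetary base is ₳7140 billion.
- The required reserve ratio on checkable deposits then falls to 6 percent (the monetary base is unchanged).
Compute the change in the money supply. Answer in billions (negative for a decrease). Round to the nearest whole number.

Initially m₁ = 1 / (0.18) ≈ 5.55556, so M₁ = 5.55556 × 7140 = 39666.6984 billion.
After the change m₂ = 1 / (0.06) ≈ 16.66667, so M₂ = 16.66667 × 7140 = 119000.0238 billion.
ΔM = M₂ − M₁ = 119000.0238 − 39666.6984 = 79333.3254 billion.

₳79333 billion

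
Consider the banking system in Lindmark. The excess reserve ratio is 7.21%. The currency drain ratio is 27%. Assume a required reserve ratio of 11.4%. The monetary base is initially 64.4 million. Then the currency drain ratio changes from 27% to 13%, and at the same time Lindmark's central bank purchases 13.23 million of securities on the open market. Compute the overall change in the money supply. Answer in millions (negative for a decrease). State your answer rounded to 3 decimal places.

98.193 million

Before: m₁ = (1 + 0.27) / (0.114 + 0.0721 + 0.27) ≈ 2.784477, MB₁ = 64.4, so M₁ = 2.784477 × 64.4 ≈ 179.3203 million.
After: m₂ = (1 + 0.13) / (0.114 + 0.0721 + 0.13) ≈ 3.574818, MB₂ = 64.4 + 13.23 = 77.63, so M₂ = 3.574818 × 77.63 ≈ 277.5131 million.
ΔM = M₂ − M₁ = 277.5131 − 179.3203 = 98.1928 million.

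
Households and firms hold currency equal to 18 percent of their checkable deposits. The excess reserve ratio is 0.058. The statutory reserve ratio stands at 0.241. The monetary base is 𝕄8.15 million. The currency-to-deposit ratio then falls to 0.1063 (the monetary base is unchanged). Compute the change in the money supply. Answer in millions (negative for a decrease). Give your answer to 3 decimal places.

Initially m₁ = (1 + 0.18) / (0.241 + 0.058 + 0.18) ≈ 2.46347, so M₁ = 2.46347 × 8.15 ≈ 20.0773 million.
After the change m₂ = (1 + 0.1063) / (0.241 + 0.058 + 0.1063) ≈ 2.72958, so M₂ = 2.72958 × 8.15 ≈ 22.2461 million.
ΔM = M₂ − M₁ = 22.2461 − 20.0773 = 2.1688 million.

𝕄2.169 million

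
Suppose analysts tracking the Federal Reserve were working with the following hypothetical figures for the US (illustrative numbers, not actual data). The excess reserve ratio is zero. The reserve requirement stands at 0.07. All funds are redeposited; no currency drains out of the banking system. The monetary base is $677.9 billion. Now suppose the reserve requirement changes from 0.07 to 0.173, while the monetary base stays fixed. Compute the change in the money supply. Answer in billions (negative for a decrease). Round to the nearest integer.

-5766 billion

Initially m₁ = 1 / (0.07) ≈ 14.2857, so M₁ = 14.2857 × 677.9 ≈ 9684.276 billion.
After the change m₂ = 1 / (0.173) ≈ 5.7803, so M₂ = 5.7803 × 677.9 ≈ 3918.4654 billion.
ΔM = M₂ − M₁ = 3918.4654 − 9684.276 = -5765.8106 billion.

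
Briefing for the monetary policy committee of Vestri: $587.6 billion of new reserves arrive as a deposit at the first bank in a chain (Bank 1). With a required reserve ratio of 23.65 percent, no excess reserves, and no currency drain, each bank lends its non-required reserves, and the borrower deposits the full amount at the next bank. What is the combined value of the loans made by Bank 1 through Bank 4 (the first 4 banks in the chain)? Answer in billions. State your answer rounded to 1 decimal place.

Bank i lends (1 − rr)^i of the original deposit: Bank 1 lends 587.6·0.7635 = 448.6326, Bank 2 lends 587.6·0.7635² ≈ 342.5310, and so on.
Summing a geometric series: total = 587.6·[0.7635·(1 − 0.7635^4) / (1 − 0.7635)] ≈ 1252.3584 billion.

$1252.4 billion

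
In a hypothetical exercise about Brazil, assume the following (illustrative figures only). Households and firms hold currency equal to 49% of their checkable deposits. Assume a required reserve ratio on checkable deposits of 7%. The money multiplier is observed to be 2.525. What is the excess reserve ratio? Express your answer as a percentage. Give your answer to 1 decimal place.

Using m = 2.525. Since m = (1 + c)/(c + rr + e), the denominator satisfies c + rr + e = (1 + c)/m = (1 + 0.49) / 2.525 ≈ 0.590099.
With c = 0.49 and rr = 0.07, the excess reserve ratio is 0.590099 − 0.49 − 0.07 = 0.030099.

3.0%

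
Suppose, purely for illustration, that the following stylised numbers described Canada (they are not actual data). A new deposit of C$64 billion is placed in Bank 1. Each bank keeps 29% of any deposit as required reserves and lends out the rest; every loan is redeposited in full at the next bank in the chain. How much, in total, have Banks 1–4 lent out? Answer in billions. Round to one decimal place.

Bank i lends (1 − rr)^i of the original deposit: Bank 1 lends 64·0.7100 = 45.4400, Bank 2 lends 64·0.7100² = 32.2624, and so on.
Summing a geometric series: total = 64·[0.7100·(1 − 0.7100^4) / (1 − 0.7100)] ≈ 116.8722 billion.

C$116.9 billion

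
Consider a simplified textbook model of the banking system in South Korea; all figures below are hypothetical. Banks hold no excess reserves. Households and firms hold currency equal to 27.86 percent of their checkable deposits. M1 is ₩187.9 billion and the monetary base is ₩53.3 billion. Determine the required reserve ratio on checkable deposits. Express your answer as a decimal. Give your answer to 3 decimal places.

0.084

Using m = M/MB = 187.9/53.3 ≈ 3.525328. Since m = (1 + c)/(c + rr + e), the denominator satisfies c + rr + e = (1 + c)/m = (1 + 0.2786) / 3.525328 ≈ 0.362690.
With c = 0.2786 and e = 0, the required reserve ratio on checkable deposits is 0.362690 − 0.2786 − 0 = 0.08409.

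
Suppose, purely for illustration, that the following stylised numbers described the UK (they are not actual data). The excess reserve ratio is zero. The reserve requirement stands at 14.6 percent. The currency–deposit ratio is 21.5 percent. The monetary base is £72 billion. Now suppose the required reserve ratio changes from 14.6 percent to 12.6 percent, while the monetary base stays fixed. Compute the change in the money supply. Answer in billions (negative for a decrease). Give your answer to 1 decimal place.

Initially m₁ = (1 + 0.215) / (0.146 + 0.215) ≈ 3.3657, so M₁ = 3.3657 × 72 = 242.3304 billion.
After the change m₂ = (1 + 0.215) / (0.126 + 0.215) ≈ 3.5630, so M₂ = 3.5630 × 72 = 256.536 billion.
ΔM = M₂ − M₁ = 256.536 − 242.3304 = 14.2056 billion.

£14.2 billion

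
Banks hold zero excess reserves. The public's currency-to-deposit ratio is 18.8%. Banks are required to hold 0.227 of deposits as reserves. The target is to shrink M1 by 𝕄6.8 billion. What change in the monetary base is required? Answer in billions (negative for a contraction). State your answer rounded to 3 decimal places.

The money multiplier is m = (1 + c) / (rr + c) = (1 + 0.188) / (0.227 + 0.188) ≈ 2.86265.
ΔMB = ΔM / m = (−6.8) / 2.86265 ≈ -2.3754 billion.

-2.375 billion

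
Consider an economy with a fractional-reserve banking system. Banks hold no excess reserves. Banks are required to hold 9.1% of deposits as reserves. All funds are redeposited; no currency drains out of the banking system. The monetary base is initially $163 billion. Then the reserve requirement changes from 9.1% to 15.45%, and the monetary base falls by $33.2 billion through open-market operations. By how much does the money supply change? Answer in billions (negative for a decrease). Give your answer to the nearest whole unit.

Before: m₁ = 1 / (0.091) ≈ 10.9890, MB₁ = 163, so M₁ = 10.9890 × 163 = 1791.207 billion.
After: m₂ = 1 / (0.1545) ≈ 6.4725, MB₂ = 163 − 33.2 = 129.8, so M₂ = 6.4725 × 129.8 = 840.1305 billion.
ΔM = M₂ − M₁ = 840.1305 − 1791.207 = -951.0765 billion.

-951 billion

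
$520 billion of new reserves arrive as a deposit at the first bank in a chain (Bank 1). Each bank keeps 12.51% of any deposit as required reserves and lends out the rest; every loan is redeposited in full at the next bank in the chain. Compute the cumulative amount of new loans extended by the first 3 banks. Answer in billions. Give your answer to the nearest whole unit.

Bank i lends (1 − rr)^i of the original deposit: Bank 1 lends 520·0.8749 = 454.9480, Bank 2 lends 520·0.8749² ≈ 398.0340, and so on.
Summing a geometric series: total = 520·[0.8749·(1 − 0.8749^3) / (1 − 0.8749)] ≈ 1201.2220 billion.

$1201 billion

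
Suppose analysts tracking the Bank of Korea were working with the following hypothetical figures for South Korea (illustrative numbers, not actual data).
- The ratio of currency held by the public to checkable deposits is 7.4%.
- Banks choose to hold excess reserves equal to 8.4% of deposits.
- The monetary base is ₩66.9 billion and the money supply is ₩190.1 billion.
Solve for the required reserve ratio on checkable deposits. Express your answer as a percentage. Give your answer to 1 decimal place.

Using m = M/MB = 190.1/66.9 ≈ 2.841555. Since m = (1 + c)/(c + rr + e), the denominator satisfies c + rr + e = (1 + c)/m = (1 + 0.074) / 2.841555 ≈ 0.377962.
With c = 0.074 and e = 0.084, the required reserve ratio on checkable deposits is 0.377962 − 0.074 − 0.084 = 0.219962.

22.0%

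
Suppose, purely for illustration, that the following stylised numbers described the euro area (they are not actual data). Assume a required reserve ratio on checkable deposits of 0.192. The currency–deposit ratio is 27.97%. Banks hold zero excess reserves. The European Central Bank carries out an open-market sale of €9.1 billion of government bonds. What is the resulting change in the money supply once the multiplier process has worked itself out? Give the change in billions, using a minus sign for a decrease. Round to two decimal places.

The money multiplier is m = (1 + c) / (rr + c) = (1 + 0.2797) / (0.192 + 0.2797) ≈ 2.7130.
The sale removes 9.1 billion of base, so ΔM = m × ΔMB = 2.7130 × (−9.1) = -24.6883 billion.

-24.69 billion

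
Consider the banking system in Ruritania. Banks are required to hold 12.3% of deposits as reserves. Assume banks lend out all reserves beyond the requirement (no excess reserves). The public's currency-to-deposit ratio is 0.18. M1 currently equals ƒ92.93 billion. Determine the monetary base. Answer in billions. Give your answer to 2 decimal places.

The money multiplier is m = (1 + c) / (rr + c) = (1 + 0.18) / (0.123 + 0.18) ≈ 3.89439.
MB = M / m = 92.93 / 3.89439 ≈ 23.8625 billion.

ƒ23.86 billion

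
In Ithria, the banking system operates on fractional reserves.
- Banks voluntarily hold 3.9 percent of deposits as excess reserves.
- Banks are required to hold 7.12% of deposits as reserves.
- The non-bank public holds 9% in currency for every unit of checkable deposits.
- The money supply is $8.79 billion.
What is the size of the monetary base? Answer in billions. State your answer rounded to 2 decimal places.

$1.61 billion

The money multiplier is m = (1 + c) / (rr + e + c) = (1 + 0.09) / (0.0712 + 0.039 + 0.09) ≈ 5.4446.
MB = M / m = 8.79 / 5.4446 ≈ 1.6144 billion.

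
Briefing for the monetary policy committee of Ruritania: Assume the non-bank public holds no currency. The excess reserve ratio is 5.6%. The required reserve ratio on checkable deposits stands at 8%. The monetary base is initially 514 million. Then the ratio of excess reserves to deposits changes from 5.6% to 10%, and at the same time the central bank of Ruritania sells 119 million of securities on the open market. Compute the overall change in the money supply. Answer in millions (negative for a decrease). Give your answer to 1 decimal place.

Before: m₁ = 1 / (0.08 + 0.056) ≈ 7.35294, MB₁ = 514, so M₁ = 7.35294 × 514 ≈ 3779.4112 million.
After: m₂ = 1 / (0.08 + 0.1) ≈ 5.55556, MB₂ = 514 − 119 = 395, so M₂ = 5.55556 × 395 = 2194.4462 million.
ΔM = M₂ − M₁ = 2194.4462 − 3779.4112 = -1584.965 million.

-1585.0 million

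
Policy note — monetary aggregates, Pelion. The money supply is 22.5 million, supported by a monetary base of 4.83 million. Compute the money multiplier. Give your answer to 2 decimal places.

4.66

The money multiplier is m = M / MB = 22.5 / 4.83 ≈ 4.65839.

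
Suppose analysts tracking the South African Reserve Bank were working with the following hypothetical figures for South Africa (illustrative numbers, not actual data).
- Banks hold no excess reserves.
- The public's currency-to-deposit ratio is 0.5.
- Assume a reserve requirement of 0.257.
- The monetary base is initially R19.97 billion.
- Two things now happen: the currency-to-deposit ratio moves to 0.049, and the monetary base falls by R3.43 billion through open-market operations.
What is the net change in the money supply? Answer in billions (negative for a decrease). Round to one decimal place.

R17.1 billion

Before: m₁ = (1 + 0.5) / (0.257 + 0.5) ≈ 1.9815, MB₁ = 19.97, so M₁ = 1.9815 × 19.97 ≈ 39.5706 billion.
After: m₂ = (1 + 0.049) / (0.257 + 0.049) ≈ 3.4281, MB₂ = 19.97 − 3.43 = 16.54, so M₂ = 3.4281 × 16.54 ≈ 56.7008 billion.
ΔM = M₂ − M₁ = 56.7008 − 39.5706 = 17.1302 billion.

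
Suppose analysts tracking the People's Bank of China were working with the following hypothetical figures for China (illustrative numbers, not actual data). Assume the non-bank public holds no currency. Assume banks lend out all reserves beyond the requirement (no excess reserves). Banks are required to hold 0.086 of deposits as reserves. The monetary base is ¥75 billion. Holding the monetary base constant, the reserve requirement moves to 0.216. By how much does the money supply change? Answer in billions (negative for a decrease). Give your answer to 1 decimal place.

-524.9 billion

Initially m₁ = 1 / (0.086) ≈ 11.6279, so M₁ = 11.6279 × 75 = 872.0925 billion.
After the change m₂ = 1 / (0.216) ≈ 4.6296, so M₂ = 4.6296 × 75 = 347.22 billion.
ΔM = M₂ − M₁ = 347.22 − 872.0925 = -524.8725 billion.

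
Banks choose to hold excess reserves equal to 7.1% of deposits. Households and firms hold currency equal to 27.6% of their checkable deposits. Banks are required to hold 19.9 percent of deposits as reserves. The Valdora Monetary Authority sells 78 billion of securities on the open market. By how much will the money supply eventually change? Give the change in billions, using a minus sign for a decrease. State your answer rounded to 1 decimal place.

The money multiplier is m = (1 + c) / (rr + e + c) = (1 + 0.276) / (0.199 + 0.071 + 0.276) ≈ 2.3370.
The sale removes 78 billion of base, so ΔM = m × ΔMB = 2.3370 × (−78) = -182.286 billion.

-182.3 billion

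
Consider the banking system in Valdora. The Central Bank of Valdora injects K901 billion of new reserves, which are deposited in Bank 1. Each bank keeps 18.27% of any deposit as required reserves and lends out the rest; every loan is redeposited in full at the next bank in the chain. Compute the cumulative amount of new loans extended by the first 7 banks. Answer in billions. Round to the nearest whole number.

K3049 billion

Bank i lends (1 − rr)^i of the original deposit: Bank 1 lends 901·0.8173 = 736.3873, Bank 2 lends 901·0.8173² ≈ 601.8493, and so on.
Summing a geometric series: total = 901·[0.8173·(1 − 0.8173^7) / (1 − 0.8173)] ≈ 3048.7474 billion.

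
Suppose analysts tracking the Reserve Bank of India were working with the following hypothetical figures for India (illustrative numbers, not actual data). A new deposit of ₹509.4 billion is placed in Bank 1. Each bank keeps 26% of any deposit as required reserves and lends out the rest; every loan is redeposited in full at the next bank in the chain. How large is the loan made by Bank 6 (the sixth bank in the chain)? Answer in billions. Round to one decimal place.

₹83.6 billion

Each bank lends a fraction (1 − rr) = 0.7400 of the deposit it receives, so Bank 6 receives 509.4·0.7400^5 and lends 509.4·0.7400^6 ≈ 83.6468 billion.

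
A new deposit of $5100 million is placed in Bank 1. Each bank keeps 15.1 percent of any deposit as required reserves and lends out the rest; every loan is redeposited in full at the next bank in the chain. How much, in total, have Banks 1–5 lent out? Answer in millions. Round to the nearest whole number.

Bank i lends (1 − rr)^i of the original deposit: Bank 1 lends 5100·0.8490 = 4329.9000, Bank 2 lends 5100·0.8490² = 3676.0851, and so on.
Summing a geometric series: total = 5100·[0.8490·(1 − 0.8490^5) / (1 − 0.8490)] ≈ 16026.3244 million.

$16026 million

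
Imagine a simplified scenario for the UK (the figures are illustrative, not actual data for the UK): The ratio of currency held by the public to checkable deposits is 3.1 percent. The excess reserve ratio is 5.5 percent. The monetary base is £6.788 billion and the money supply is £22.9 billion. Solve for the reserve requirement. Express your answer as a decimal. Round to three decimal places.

Using m = M/MB = 22.9/6.788 ≈ 3.373600. Since m = (1 + c)/(c + rr + e), the denominator satisfies c + rr + e = (1 + c)/m = (1 + 0.031) / 3.373600 ≈ 0.305608.
With c = 0.031 and e = 0.055, the reserve requirement is 0.305608 − 0.031 − 0.055 = 0.219608.

0.220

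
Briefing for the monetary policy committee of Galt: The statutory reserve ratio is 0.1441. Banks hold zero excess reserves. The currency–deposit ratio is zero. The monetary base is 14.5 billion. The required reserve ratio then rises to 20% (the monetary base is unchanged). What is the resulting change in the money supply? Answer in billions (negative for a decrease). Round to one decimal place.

-28.1 billion

Initially m₁ = 1 / (0.1441) ≈ 6.9396, so M₁ = 6.9396 × 14.5 = 100.6242 billion.
After the change m₂ = 1 / (0.2) = 5, so M₂ = 5 × 14.5 = 72.5 billion.
ΔM = M₂ − M₁ = 72.5 − 100.6242 = -28.1242 billion.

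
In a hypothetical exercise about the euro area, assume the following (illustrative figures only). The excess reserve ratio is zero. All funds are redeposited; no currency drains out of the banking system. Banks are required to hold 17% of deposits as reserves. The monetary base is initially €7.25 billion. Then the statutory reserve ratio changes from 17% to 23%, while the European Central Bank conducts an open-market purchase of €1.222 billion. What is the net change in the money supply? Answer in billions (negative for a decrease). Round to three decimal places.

-5.812 billion

Before: m₁ = 1 / (0.17) ≈ 5.88235, MB₁ = 7.25, so M₁ = 5.88235 × 7.25 ≈ 42.647 billion.
After: m₂ = 1 / (0.23) ≈ 4.34783, MB₂ = 7.25 + 1.222 = 8.472, so M₂ = 4.34783 × 8.472 ≈ 36.8348 billion.
ΔM = M₂ − M₁ = 36.8348 − 42.647 = -5.8122 billion.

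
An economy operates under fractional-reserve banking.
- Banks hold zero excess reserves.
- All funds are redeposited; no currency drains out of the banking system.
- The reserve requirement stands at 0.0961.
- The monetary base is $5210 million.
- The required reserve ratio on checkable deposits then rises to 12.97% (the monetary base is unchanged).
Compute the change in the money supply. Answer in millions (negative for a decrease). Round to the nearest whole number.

Initially m₁ = 1 / (0.0961) ≈ 10.40583, so M₁ = 10.40583 × 5210 = 54214.3743 million.
After the change m₂ = 1 / (0.1297) ≈ 7.71010, so M₂ = 7.71010 × 5210 = 40169.621 million.
ΔM = M₂ − M₁ = 40169.621 − 54214.3743 = -14044.7533 million.

-14045 million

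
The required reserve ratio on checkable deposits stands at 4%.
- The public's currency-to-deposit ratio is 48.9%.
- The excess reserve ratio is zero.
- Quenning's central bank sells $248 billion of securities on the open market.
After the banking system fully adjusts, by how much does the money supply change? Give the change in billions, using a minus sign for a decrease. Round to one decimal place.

The money multiplier is m = (1 + c) / (rr + c) = (1 + 0.489) / (0.04 + 0.489) ≈ 2.81474.
The sale removes 248 billion of base, so ΔM = m × ΔMB = 2.81474 × (−248) ≈ -698.0555 billion.

-698.1 billion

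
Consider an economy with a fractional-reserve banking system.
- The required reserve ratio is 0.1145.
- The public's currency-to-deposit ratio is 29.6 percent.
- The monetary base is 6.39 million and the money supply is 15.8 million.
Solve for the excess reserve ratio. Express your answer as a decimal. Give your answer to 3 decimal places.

Using m = M/MB = 15.8/6.39 ≈ 2.472613. Since m = (1 + c)/(c + rr + e), the denominator satisfies c + rr + e = (1 + c)/m = (1 + 0.296) / 2.472613 ≈ 0.524142.
With c = 0.296 and rr = 0.1145, the excess reserve ratio is 0.524142 − 0.296 − 0.1145 = 0.113642.

0.114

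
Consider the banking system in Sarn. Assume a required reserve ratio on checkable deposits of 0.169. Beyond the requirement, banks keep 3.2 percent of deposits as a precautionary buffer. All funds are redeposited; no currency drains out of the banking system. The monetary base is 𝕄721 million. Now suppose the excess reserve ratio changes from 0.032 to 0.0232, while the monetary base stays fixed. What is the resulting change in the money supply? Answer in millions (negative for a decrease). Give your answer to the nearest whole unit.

Initially m₁ = 1 / (0.169 + 0.032) ≈ 4.9751, so M₁ = 4.9751 × 721 = 3587.0471 million.
After the change m₂ = 1 / (0.169 + 0.0232) ≈ 5.2029, so M₂ = 5.2029 × 721 = 3751.2909 million.
ΔM = M₂ − M₁ = 3751.2909 − 3587.0471 = 164.2438 million.

𝕄164 million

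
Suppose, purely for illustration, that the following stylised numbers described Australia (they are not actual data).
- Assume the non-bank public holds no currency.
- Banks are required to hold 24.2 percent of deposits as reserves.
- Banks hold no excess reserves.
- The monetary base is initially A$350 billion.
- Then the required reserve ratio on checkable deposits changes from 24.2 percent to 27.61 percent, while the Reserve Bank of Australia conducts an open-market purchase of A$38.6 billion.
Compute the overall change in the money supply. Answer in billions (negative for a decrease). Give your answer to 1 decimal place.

Before: m₁ = 1 / (0.242) ≈ 4.13223, MB₁ = 350, so M₁ = 4.13223 × 350 = 1446.2805 billion.
After: m₂ = 1 / (0.2761) ≈ 3.62188, MB₂ = 350 + 38.6 = 388.6, so M₂ = 3.62188 × 388.6 ≈ 1407.4626 billion.
ΔM = M₂ − M₁ = 1407.4626 − 1446.2805 = -38.8179 billion.

-38.8 billion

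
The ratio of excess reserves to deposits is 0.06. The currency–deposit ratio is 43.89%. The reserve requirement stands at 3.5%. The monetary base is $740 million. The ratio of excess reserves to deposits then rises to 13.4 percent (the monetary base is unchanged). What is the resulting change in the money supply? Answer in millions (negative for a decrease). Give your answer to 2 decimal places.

-242.77 million

Initially m₁ = (1 + 0.4389) / (0.035 + 0.06 + 0.4389) ≈ 2.695074, so M₁ = 2.695074 × 740 ≈ 1994.3548 million.
After the change m₂ = (1 + 0.4389) / (0.035 + 0.134 + 0.4389) ≈ 2.367001, so M₂ = 2.367001 × 740 ≈ 1751.5807 million.
ΔM = M₂ − M₁ = 1751.5807 − 1994.3548 = -242.7741 million.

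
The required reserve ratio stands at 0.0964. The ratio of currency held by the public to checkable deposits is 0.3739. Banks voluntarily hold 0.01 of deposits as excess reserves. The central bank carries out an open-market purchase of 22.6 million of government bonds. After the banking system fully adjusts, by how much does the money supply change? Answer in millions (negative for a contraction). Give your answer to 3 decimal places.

64.647 million

The money multiplier is m = (1 + c) / (rr + e + c) = (1 + 0.3739) / (0.0964 + 0.01 + 0.3739) ≈ 2.860504.
The purchase adds 22.6 million of base, so ΔM = m × ΔMB = 2.860504 × (+22.6) ≈ 64.6474 million.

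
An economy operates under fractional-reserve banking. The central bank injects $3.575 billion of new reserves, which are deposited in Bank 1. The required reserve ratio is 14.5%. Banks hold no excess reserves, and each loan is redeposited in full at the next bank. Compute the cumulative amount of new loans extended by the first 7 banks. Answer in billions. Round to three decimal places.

$14.039 billion

Bank i lends (1 − rr)^i of the original deposit: Bank 1 lends 3.575·0.8550 ≈ 3.0566, Bank 2 lends 3.575·0.8550² ≈ 2.6134, and so on.
Summing a geometric series: total = 3.575·[0.8550·(1 − 0.8550^7) / (1 − 0.8550)] ≈ 14.0391 billion.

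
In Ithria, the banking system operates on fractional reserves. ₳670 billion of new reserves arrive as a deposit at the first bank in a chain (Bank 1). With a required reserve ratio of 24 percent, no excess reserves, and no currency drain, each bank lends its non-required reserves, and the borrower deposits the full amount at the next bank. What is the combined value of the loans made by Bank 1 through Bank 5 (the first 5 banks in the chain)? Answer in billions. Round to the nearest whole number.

Bank i lends (1 − rr)^i of the original deposit: Bank 1 lends 670·0.7600 = 509.2000, Bank 2 lends 670·0.7600² = 386.9920, and so on.
Summing a geometric series: total = 670·[0.7600·(1 − 0.7600^5) / (1 − 0.7600)] ≈ 1583.7127 billion.

₳1584 billion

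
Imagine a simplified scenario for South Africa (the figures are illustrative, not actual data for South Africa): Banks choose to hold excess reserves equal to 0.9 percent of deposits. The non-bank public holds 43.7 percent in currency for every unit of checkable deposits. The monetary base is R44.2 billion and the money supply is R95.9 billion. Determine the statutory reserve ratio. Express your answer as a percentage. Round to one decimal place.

Using m = M/MB = 95.9/44.2 ≈ 2.169683. Since m = (1 + c)/(c + rr + e), the denominator satisfies c + rr + e = (1 + c)/m = (1 + 0.437) / 2.169683 ≈ 0.662309.
With c = 0.437 and e = 0.009, the statutory reserve ratio is 0.662309 − 0.437 − 0.009 = 0.216309.

21.6%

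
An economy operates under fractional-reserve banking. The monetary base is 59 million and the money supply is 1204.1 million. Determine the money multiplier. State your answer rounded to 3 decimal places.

20.408

The money multiplier is m = M / MB = 1204.1 / 59 ≈ 20.40847.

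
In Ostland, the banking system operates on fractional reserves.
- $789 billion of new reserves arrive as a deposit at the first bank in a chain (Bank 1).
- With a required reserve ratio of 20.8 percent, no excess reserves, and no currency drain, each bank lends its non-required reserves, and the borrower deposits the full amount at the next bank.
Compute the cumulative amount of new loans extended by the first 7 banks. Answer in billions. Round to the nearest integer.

Bank i lends (1 − rr)^i of the original deposit: Bank 1 lends 789·0.7920 = 624.8880, Bank 2 lends 789·0.7920² ≈ 494.9113, and so on.
Summing a geometric series: total = 789·[0.7920·(1 − 0.7920^7) / (1 − 0.7920)] ≈ 2417.0299 billion.

$2417 billion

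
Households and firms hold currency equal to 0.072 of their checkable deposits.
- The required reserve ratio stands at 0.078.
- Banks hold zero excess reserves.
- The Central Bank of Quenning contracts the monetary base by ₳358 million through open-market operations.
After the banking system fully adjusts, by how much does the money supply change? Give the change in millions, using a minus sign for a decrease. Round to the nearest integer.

The money multiplier is m = (1 + c) / (rr + c) = (1 + 0.072) / (0.078 + 0.072) ≈ 7.1467.
The sale removes 358 million of base, so ΔM = m × ΔMB = 7.1467 × (−358) = -2558.5186 million.

-2559 million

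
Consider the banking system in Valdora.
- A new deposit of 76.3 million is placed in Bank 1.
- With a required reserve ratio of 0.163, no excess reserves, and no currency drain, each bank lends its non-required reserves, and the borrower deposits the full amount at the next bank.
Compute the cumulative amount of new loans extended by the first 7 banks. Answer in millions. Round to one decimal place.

279.0 million

Bank i lends (1 − rr)^i of the original deposit: Bank 1 lends 76.3·0.8370 = 63.8631, Bank 2 lends 76.3·0.8370² ≈ 53.4534, and so on.
Summing a geometric series: total = 76.3·[0.8370·(1 − 0.8370^7) / (1 − 0.8370)] ≈ 279.0419 million.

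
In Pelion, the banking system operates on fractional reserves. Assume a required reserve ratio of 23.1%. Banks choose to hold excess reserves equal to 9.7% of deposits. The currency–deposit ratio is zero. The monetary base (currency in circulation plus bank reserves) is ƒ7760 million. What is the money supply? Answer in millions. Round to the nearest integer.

The money multiplier is m = 1 / (rr + e) = 1 / (0.231 + 0.097) ≈ 3.04878.
So M = m × MB = 3.04878 × 7760 = 23658.5328 million.

ƒ23659 million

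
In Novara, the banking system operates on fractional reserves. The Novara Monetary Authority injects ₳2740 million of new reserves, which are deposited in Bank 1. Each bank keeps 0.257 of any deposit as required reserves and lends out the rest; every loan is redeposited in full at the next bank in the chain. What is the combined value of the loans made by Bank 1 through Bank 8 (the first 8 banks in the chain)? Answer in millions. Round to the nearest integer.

Bank i lends (1 − rr)^i of the original deposit: Bank 1 lends 2740·0.7430 = 2035.8200, Bank 2 lends 2740·0.7430² ≈ 1512.6143, and so on.
Summing a geometric series: total = 2740·[0.7430·(1 − 0.7430^8) / (1 − 0.7430)] ≈ 7185.7515 million.

₳7186 million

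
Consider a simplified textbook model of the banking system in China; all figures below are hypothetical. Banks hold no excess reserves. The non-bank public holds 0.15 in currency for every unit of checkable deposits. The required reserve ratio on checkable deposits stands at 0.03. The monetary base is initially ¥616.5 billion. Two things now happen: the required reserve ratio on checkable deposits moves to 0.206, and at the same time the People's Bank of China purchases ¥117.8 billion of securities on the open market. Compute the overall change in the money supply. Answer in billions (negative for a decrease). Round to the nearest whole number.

-1567 billion

Before: m₁ = (1 + 0.15) / (0.03 + 0.15) ≈ 6.3889, MB₁ = 616.5, so M₁ = 6.3889 × 616.5 ≈ 3938.7568 billion.
After: m₂ = (1 + 0.15) / (0.206 + 0.15) ≈ 3.2303, MB₂ = 616.5 + 117.8 = 734.3, so M₂ = 3.2303 × 734.3 ≈ 2372.0093 billion.
ΔM = M₂ − M₁ = 2372.0093 − 3938.7568 = -1566.7475 billion.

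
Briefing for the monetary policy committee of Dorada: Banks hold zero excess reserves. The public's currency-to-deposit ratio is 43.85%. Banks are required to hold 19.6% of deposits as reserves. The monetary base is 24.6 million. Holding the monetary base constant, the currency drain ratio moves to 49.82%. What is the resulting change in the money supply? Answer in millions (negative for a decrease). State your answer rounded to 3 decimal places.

Initially m₁ = (1 + 0.4385) / (0.196 + 0.4385) ≈ 2.267139, so M₁ = 2.267139 × 24.6 ≈ 55.7716 million.
After the change m₂ = (1 + 0.4982) / (0.196 + 0.4982) ≈ 2.158168, so M₂ = 2.158168 × 24.6 ≈ 53.0909 million.
ΔM = M₂ − M₁ = 53.0909 − 55.7716 = -2.6807 million.

-2.681 million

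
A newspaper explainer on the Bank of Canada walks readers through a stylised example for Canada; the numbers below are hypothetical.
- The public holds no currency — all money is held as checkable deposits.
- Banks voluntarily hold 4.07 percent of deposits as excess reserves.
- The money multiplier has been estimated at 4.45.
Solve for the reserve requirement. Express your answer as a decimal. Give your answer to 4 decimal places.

0.1840

Using m = 4.45. Since m = (1 + c)/(c + rr + e), the denominator satisfies c + rr + e = (1 + c)/m = (1 + 0) / 4.45 ≈ 0.224719.
With c = 0 and e = 0.0407, the reserve requirement is 0.224719 − 0 − 0.0407 = 0.184019.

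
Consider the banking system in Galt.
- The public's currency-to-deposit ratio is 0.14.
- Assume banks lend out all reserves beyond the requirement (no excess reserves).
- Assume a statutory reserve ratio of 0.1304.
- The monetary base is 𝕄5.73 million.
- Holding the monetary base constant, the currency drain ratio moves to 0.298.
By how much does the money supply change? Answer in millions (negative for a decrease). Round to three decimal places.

Initially m₁ = (1 + 0.14) / (0.1304 + 0.14) ≈ 4.21598, so M₁ = 4.21598 × 5.73 ≈ 24.1576 million.
After the change m₂ = (1 + 0.298) / (0.1304 + 0.298) ≈ 3.02988, so M₂ = 3.02988 × 5.73 ≈ 17.3612 million.
ΔM = M₂ − M₁ = 17.3612 − 24.1576 = -6.7964 million.

-6.796 million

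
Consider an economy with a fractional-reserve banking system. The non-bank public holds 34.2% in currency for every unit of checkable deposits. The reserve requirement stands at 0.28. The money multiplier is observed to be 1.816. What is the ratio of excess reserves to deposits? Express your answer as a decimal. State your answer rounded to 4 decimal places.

0.1170

Using m = 1.816. Since m = (1 + c)/(c + rr + e), the denominator satisfies c + rr + e = (1 + c)/m = (1 + 0.342) / 1.816 ≈ 0.738987.
With c = 0.342 and rr = 0.28, the ratio of excess reserves to deposits is 0.738987 − 0.342 − 0.28 = 0.116987.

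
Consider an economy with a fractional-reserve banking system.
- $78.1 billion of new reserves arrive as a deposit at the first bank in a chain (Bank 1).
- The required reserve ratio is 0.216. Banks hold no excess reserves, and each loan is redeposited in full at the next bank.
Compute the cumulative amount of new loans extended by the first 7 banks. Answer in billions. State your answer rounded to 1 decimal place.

Bank i lends (1 − rr)^i of the original deposit: Bank 1 lends 78.1·0.7840 = 61.2304, Bank 2 lends 78.1·0.7840² ≈ 48.0046, and so on.
Summing a geometric series: total = 78.1·[0.7840·(1 − 0.7840^7) / (1 − 0.7840)] ≈ 231.8650 billion.

$231.9 billion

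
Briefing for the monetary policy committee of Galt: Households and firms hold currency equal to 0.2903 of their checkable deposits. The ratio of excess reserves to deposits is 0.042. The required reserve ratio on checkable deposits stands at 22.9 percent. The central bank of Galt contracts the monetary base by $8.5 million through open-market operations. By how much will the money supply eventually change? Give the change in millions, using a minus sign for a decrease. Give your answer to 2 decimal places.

-19.54 million

The money multiplier is m = (1 + c) / (rr + e + c) = (1 + 0.2903) / (0.229 + 0.042 + 0.2903) ≈ 2.2988.
The sale removes 8.5 million of base, so ΔM = m × ΔMB = 2.2988 × (−8.5) = -19.5398 million.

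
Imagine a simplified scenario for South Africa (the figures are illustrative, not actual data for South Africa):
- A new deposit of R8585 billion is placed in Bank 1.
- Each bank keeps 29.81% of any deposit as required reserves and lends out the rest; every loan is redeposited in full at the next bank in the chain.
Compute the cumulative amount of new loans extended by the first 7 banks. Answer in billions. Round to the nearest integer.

R18517 billion

Bank i lends (1 − rr)^i of the original deposit: Bank 1 lends 8585·0.7019 = 6025.8115, Bank 2 lends 8585·0.7019² ≈ 4229.5171, and so on.
Summing a geometric series: total = 8585·[0.7019·(1 − 0.7019^7) / (1 − 0.7019)] ≈ 18517.4576 billion.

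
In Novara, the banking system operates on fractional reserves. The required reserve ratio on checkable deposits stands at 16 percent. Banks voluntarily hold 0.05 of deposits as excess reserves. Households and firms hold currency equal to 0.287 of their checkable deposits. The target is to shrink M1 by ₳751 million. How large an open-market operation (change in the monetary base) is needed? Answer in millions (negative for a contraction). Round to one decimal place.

The money multiplier is m = (1 + c) / (rr + e + c) = (1 + 0.287) / (0.16 + 0.05 + 0.287) ≈ 2.58954.
ΔMB = ΔM / m = (−751) / 2.58954 ≈ -290.0129 million.

-290.0 million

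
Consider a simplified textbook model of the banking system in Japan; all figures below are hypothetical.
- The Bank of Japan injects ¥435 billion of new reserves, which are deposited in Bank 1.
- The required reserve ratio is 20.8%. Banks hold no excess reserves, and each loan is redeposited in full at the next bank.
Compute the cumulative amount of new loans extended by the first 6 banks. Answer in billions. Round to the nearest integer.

Bank i lends (1 − rr)^i of the original deposit: Bank 1 lends 435·0.7920 = 344.5200, Bank 2 lends 435·0.7920² ≈ 272.8598, and so on.
Summing a geometric series: total = 435·[0.7920·(1 − 0.7920^6) / (1 − 0.7920)] ≈ 1247.5543 billion.

¥1248 billion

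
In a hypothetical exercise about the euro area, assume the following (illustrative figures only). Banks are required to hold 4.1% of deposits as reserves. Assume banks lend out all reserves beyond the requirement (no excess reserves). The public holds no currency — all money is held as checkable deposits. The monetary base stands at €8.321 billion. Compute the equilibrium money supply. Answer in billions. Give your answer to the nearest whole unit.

€203 billion

With no currency drain or excess reserves, the money multiplier is m = 1/rr = 1/0.041 ≈ 24.3902.
Money supply M = m × MB = 24.3902 × 8.321 ≈ 202.9509 billion.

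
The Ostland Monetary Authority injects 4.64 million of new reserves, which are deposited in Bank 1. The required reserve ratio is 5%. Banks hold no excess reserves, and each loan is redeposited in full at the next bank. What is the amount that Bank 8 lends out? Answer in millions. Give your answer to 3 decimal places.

Each bank lends a fraction (1 − rr) = 0.9500 of the deposit it receives, so Bank 8 receives 4.64·0.9500^7 and lends 4.64·0.9500^8 ≈ 3.0783 million.

3.078 million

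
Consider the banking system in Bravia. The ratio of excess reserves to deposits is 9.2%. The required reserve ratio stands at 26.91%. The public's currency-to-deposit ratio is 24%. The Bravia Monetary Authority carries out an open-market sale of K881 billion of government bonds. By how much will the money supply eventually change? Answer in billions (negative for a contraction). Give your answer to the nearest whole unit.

-1817 billion

The money multiplier is m = (1 + c) / (rr + e + c) = (1 + 0.24) / (0.2691 + 0.092 + 0.24) ≈ 2.0629.
The sale removes 881 billion of base, so ΔM = m × ΔMB = 2.0629 × (−881) = -1817.4149 billion.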